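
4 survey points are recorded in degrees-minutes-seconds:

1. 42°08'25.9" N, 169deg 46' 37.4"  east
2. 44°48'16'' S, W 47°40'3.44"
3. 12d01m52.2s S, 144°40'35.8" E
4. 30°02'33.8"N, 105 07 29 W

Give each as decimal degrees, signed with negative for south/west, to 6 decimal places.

Point 1:
  φ: 42 + 8/60 + 25.9/3600 = 42.1405278
  N → positive
  Lon: 46′ + 37.4″ = 46.62333′; 169 + 46.62333/60 = 169.7770556
  E ⇒ keep positive
Point 2:
  Latitude: 44° + 48/60 + 16/3600 = 44 + 0.800000 + 0.004444 = 44.8044444
  hemisphere S, so the sign is −
  Lon: 40′ + 3.44″ = 40.05733′; 47 + 40.05733/60 = 47.6676222
  W → negative
Point 3:
  Lat: 12 + 1/60 + 52.2/3600 = 12.0311667
  S → negative
  Longitude: 144° + 40/60 + 35.8/3600 = 144 + 0.666667 + 0.009944 = 144.6766111
  E → positive
Point 4:
  Latitude: 30° + 2/60 + 33.8/3600 = 30 + 0.033333 + 0.009389 = 30.0427222
  N → positive
  λ: 105 + 7/60 + 29/3600 = 105.1247222
  W ⇒ negate

1. 42.140528, 169.777056
2. -44.804444, -47.667622
3. -12.031167, 144.676611
4. 30.042722, -105.124722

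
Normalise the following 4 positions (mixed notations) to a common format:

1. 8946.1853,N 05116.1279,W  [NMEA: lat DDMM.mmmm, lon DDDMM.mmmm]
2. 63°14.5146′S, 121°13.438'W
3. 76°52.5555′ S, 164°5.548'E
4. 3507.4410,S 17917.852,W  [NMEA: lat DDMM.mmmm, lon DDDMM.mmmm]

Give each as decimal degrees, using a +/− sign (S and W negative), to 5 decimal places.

1. 89.76976, -51.26880
2. -63.24191, -121.22397
3. -76.87593, 164.09247
4. -35.12402, -179.29753

Point 1:
  φ: split at 2 digits → 89° and 46.1853′; 89 + 46.1853/60 = 89.769755
  N → positive
  λ: degrees = first 3 digits = 51, minutes = 16.1279; 51 + 16.1279/60 = 51.268798
  W → negative
Point 2:
  φ: 14.5146′ = 0.241910°; total 63.241910
  hemisphere S, so the sign is −
  Longitude: 121 + 13.438/60 = 121.223967
  W → negative
Point 3:
  Lat: 52.5555′ = 0.875925°; total 76.875925
  hemisphere S, so the sign is −
  Longitude: 164 + 5.548/60 = 164.092467
  E ⇒ keep positive
Point 4:
  Latitude: split at 2 digits → 35° and 7.441′; 35 + 7.441/60 = 35.124017
  S ⇒ negate
  Longitude: degrees = first 3 digits = 179, minutes = 17.852; 179 + 17.852/60 = 179.297533
  W → negative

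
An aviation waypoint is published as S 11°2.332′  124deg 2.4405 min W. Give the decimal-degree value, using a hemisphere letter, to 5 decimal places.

11.03887° S, 124.04068° W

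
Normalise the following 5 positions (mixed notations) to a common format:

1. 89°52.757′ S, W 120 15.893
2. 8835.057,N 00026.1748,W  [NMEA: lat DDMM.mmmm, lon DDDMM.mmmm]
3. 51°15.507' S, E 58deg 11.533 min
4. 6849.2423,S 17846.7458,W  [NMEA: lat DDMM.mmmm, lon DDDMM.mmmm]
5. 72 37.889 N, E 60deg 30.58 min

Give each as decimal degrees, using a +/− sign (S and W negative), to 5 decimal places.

1. -89.87928, -120.26488
2. 88.58428, -0.43625
3. -51.25845, 58.19222
4. -68.82071, -178.77910
5. 72.63148, 60.50967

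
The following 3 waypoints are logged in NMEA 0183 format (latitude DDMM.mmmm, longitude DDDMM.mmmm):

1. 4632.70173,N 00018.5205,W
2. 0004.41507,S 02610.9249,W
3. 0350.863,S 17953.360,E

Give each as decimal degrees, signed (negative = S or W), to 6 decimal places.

1. 46.545029, -0.308675
2. -0.073585, -26.182082
3. -3.847717, 179.889333

Point 1:
  Latitude: degrees = first 2 digits = 46, minutes = 32.70173; 46 + 32.70173/60 = 46.5450288
  N ⇒ keep positive
  λ: degrees = first 3 digits = 0, minutes = 18.5205; 0 + 18.5205/60 = 0.3086750
  W → negative
Point 2:
  Latitude: split at 2 digits → 00° and 4.41507′; 0 + 4.41507/60 = 0.0735845
  hemisphere S, so the sign is −
  Longitude: degrees = first 3 digits = 26, minutes = 10.9249; 26 + 10.9249/60 = 26.1820817
  W ⇒ negate
Point 3:
  Latitude: degrees = first 2 digits = 3, minutes = 50.863; 3 + 50.863/60 = 3.8477167
  hemisphere S, so the sign is −
  Longitude: split at 3 digits → 179° and 53.36′; 179 + 53.36/60 = 179.8893333
  E ⇒ keep positive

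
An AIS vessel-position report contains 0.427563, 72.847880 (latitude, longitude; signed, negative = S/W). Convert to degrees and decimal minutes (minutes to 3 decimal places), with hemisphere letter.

0° 25.654′ N, 72° 50.873′ E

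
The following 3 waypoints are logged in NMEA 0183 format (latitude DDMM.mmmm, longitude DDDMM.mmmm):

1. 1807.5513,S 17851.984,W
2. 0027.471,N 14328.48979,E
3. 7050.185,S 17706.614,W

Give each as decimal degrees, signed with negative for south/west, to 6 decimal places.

Point 1:
  Latitude: degrees = first 2 digits = 18, minutes = 7.5513; 18 + 7.5513/60 = 18.1258550
  hemisphere S, so the sign is −
  λ: degrees = first 3 digits = 178, minutes = 51.984; 178 + 51.984/60 = 178.8664000
  hemisphere W, so the sign is −
Point 2:
  Lat: degrees = first 2 digits = 0, minutes = 27.471; 0 + 27.471/60 = 0.4578500
  N ⇒ keep positive
  λ: split at 3 digits → 143° and 28.48979′; 143 + 28.48979/60 = 143.4748298
  E → positive
Point 3:
  φ: degrees = first 2 digits = 70, minutes = 50.185; 70 + 50.185/60 = 70.8364167
  S ⇒ negate
  λ: degrees = first 3 digits = 177, minutes = 6.614; 177 + 6.614/60 = 177.1102333
  W ⇒ negate

1. -18.125855, -178.866400
2. 0.457850, 143.474830
3. -70.836417, -177.110233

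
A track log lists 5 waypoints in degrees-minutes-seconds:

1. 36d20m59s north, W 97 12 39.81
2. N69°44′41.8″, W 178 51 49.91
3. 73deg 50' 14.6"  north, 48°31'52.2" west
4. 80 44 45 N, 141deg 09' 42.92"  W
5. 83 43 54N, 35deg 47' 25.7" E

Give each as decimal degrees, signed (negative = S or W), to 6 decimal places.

Point 1:
  Latitude: 36 + 20/60 + 59/3600 = 36.3497222
  N ⇒ keep positive
  λ: 12′ + 39.81″ = 12.66350′; 97 + 12.66350/60 = 97.2110583
  W → negative
Point 2:
  φ: 69° + 44/60 + 41.8/3600 = 69 + 0.733333 + 0.011611 = 69.7449444
  N ⇒ keep positive
  Lon: 178 + 51/60 + 49.91/3600 = 178.8638639
  W ⇒ negate
Point 3:
  Lat: 73 + 50/60 + 14.6/3600 = 73.8373889
  N ⇒ keep positive
  Longitude: 48 + 31/60 + 52.2/3600 = 48.5311667
  hemisphere W, so the sign is −
Point 4:
  φ: 80° + 44/60 + 45/3600 = 80 + 0.733333 + 0.012500 = 80.7458333
  N → positive
  λ: 141° + 9/60 + 42.92/3600 = 141 + 0.150000 + 0.011922 = 141.1619222
  W ⇒ negate
Point 5:
  Lat: 43′ + 54″ = 43.90000′; 83 + 43.90000/60 = 83.7316667
  N → positive
  Longitude: 47′ + 25.7″ = 47.42833′; 35 + 47.42833/60 = 35.7904722
  E → positive

1. 36.349722, -97.211058
2. 69.744944, -178.863864
3. 73.837389, -48.531167
4. 80.745833, -141.161922
5. 83.731667, 35.790472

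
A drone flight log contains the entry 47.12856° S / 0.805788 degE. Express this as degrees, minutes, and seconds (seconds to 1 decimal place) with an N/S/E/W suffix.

47°07′42.8″ S, 0°48′20.8″ E

Lat: 0.128560° → 7.71360′; 0.71360 × 60 = 42.816″
λ: whole degrees 0; 48.34728′ → 48′ and 20.837″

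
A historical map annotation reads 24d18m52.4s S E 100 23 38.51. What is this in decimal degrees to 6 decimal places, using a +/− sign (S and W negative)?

-24.314556, 100.394031

φ: 24° + 18/60 + 52.4/3600 = 24 + 0.300000 + 0.014556 = 24.3145556
S → negative
Longitude: 100° + 23/60 + 38.51/3600 = 100 + 0.383333 + 0.010697 = 100.3940306
E → positive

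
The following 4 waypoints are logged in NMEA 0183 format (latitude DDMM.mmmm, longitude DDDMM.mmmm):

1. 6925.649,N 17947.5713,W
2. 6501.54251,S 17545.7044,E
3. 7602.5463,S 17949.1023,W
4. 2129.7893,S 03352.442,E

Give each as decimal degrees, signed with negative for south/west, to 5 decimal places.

Point 1:
  Lat: degrees = first 2 digits = 69, minutes = 25.649; 69 + 25.649/60 = 69.427483
  N → positive
  Lon: split at 3 digits → 179° and 47.5713′; 179 + 47.5713/60 = 179.792855
  W ⇒ negate
Point 2:
  Lat: degrees = first 2 digits = 65, minutes = 1.54251; 65 + 1.54251/60 = 65.025709
  S → negative
  Longitude: split at 3 digits → 175° and 45.7044′; 175 + 45.7044/60 = 175.761740
  E → positive
Point 3:
  Lat: split at 2 digits → 76° and 2.5463′; 76 + 2.5463/60 = 76.042438
  hemisphere S, so the sign is −
  Lon: split at 3 digits → 179° and 49.1023′; 179 + 49.1023/60 = 179.818372
  W → negative
Point 4:
  Lat: split at 2 digits → 21° and 29.7893′; 21 + 29.7893/60 = 21.496488
  hemisphere S, so the sign is −
  λ: degrees = first 3 digits = 33, minutes = 52.442; 33 + 52.442/60 = 33.874033
  E ⇒ keep positive

1. 69.42748, -179.79286
2. -65.02571, 175.76174
3. -76.04244, -179.81837
4. -21.49649, 33.87403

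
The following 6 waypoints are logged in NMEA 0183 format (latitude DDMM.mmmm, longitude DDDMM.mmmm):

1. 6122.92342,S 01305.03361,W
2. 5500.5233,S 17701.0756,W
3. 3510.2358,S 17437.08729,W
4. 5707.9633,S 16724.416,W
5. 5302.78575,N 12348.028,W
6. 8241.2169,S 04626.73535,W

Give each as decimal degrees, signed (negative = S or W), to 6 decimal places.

1. -61.382057, -13.083894
2. -55.008722, -177.017927
3. -35.170597, -174.618122
4. -57.132722, -167.406933
5. 53.046429, -123.800467
6. -82.686948, -46.445589

Point 1:
  Latitude: split at 2 digits → 61° and 22.92342′; 61 + 22.92342/60 = 61.3820570
  S → negative
  Longitude: split at 3 digits → 013° and 5.03361′; 13 + 5.03361/60 = 13.0838935
  W ⇒ negate
Point 2:
  φ: degrees = first 2 digits = 55, minutes = 0.5233; 55 + 0.5233/60 = 55.0087217
  S → negative
  Lon: degrees = first 3 digits = 177, minutes = 1.0756; 177 + 1.0756/60 = 177.0179267
  hemisphere W, so the sign is −
Point 3:
  Lat: degrees = first 2 digits = 35, minutes = 10.2358; 35 + 10.2358/60 = 35.1705967
  S ⇒ negate
  Lon: degrees = first 3 digits = 174, minutes = 37.08729; 174 + 37.08729/60 = 174.6181215
  W ⇒ negate
Point 4:
  Latitude: split at 2 digits → 57° and 7.9633′; 57 + 7.9633/60 = 57.1327217
  S ⇒ negate
  Longitude: degrees = first 3 digits = 167, minutes = 24.416; 167 + 24.416/60 = 167.4069333
  W ⇒ negate
Point 5:
  Latitude: degrees = first 2 digits = 53, minutes = 2.78575; 53 + 2.78575/60 = 53.0464292
  N ⇒ keep positive
  Longitude: split at 3 digits → 123° and 48.028′; 123 + 48.028/60 = 123.8004667
  W ⇒ negate
Point 6:
  Lat: split at 2 digits → 82° and 41.2169′; 82 + 41.2169/60 = 82.6869483
  S → negative
  λ: split at 3 digits → 046° and 26.73535′; 46 + 26.73535/60 = 46.4455892
  W ⇒ negate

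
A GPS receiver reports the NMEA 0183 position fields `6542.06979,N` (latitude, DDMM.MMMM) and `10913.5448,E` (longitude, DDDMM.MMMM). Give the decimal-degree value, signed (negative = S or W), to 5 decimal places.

Lat: split at 2 digits → 65° and 42.06979′; 65 + 42.06979/60 = 65.701163
N ⇒ keep positive
Lon: degrees = first 3 digits = 109, minutes = 13.5448; 109 + 13.5448/60 = 109.225747
E → positive

65.70116, 109.22575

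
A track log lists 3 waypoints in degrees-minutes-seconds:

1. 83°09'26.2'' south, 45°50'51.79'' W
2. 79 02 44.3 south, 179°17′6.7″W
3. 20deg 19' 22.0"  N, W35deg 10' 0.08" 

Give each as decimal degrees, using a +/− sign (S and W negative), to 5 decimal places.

Point 1:
  Lat: 83° + 9/60 + 26.2/3600 = 83 + 0.150000 + 0.007278 = 83.157278
  S ⇒ negate
  Lon: 50′ + 51.79″ = 50.86317′; 45 + 50.86317/60 = 45.847719
  hemisphere W, so the sign is −
Point 2:
  φ: 79° + 2/60 + 44.3/3600 = 79 + 0.033333 + 0.012306 = 79.045639
  hemisphere S, so the sign is −
  Longitude: 179 + 17/60 + 6.7/3600 = 179.285194
  W → negative
Point 3:
  φ: 20 + 19/60 + 22/3600 = 20.322778
  N ⇒ keep positive
  Longitude: 35° + 10/60 + 0.08/3600 = 35 + 0.166667 + 0.000022 = 35.166689
  W ⇒ negate

1. -83.15728, -45.84772
2. -79.04564, -179.28519
3. 20.32278, -35.16669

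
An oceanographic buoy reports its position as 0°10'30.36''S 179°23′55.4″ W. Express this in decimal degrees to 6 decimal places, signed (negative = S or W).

-0.175100, -179.398722

φ: 0° + 10/60 + 30.36/3600 = 0 + 0.166667 + 0.008433 = 0.1751000
S ⇒ negate
Longitude: 179 + 23/60 + 55.4/3600 = 179.3987222
W ⇒ negate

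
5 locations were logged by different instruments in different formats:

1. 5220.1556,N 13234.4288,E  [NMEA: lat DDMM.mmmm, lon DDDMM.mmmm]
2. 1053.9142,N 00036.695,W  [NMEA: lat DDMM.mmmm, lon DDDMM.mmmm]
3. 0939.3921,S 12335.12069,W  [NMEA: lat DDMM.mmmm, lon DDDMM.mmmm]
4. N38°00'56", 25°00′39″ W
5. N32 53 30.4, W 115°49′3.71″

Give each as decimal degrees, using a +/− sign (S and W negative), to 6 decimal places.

1. 52.335927, 132.573813
2. 10.898570, -0.611583
3. -9.656535, -123.585345
4. 38.015556, -25.010833
5. 32.891778, -115.817697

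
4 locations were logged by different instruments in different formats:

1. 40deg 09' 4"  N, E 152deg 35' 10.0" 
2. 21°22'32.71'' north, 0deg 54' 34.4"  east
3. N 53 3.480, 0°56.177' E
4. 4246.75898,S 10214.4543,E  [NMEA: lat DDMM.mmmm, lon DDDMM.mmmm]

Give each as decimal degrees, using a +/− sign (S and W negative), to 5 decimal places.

1. 40.15111, 152.58611
2. 21.37575, 0.90956
3. 53.05800, 0.93628
4. -42.77932, 102.24091

Point 1:
  Latitude: 40° + 9/60 + 4/3600 = 40 + 0.150000 + 0.001111 = 40.151111
  N → positive
  Lon: 152° + 35/60 + 10/3600 = 152 + 0.583333 + 0.002778 = 152.586111
  E → positive
Point 2:
  Latitude: 22′ + 32.71″ = 22.54517′; 21 + 22.54517/60 = 21.375753
  N ⇒ keep positive
  Lon: 0 + 54/60 + 34.4/3600 = 0.909556
  E ⇒ keep positive
Point 3:
  φ: 53 + 3.48/60 = 53.058000
  N ⇒ keep positive
  Lon: 56.177′ = 0.936283°; total 0.936283
  E ⇒ keep positive
Point 4:
  Lat: degrees = first 2 digits = 42, minutes = 46.75898; 42 + 46.75898/60 = 42.779316
  S ⇒ negate
  Longitude: split at 3 digits → 102° and 14.4543′; 102 + 14.4543/60 = 102.240905
  E → positive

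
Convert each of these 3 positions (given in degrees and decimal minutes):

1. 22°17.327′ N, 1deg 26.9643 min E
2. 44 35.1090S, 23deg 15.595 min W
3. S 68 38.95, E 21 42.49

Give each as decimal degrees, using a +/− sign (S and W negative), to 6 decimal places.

Point 1:
  Latitude: 17.327′ = 0.288783°; total 22.2887833
  N → positive
  Longitude: 1 + 26.9643/60 = 1.4494050
  E → positive
Point 2:
  Lat: 44 + 35.109/60 = 44.5851500
  S → negative
  Lon: 23 + 15.595/60 = 23.2599167
  W ⇒ negate
Point 3:
  Latitude: 38.95′ = 0.649167°; total 68.6491667
  S ⇒ negate
  Lon: 21 + 42.49/60 = 21.7081667
  E ⇒ keep positive

1. 22.288783, 1.449405
2. -44.585150, -23.259917
3. -68.649167, 21.708167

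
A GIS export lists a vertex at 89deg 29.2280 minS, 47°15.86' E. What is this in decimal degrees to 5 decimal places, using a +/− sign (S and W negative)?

-89.48713, 47.26433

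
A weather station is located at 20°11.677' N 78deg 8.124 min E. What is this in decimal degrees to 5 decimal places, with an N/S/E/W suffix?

20.19462° N, 78.13540° E

Latitude: 20 + 11.677/60 = 20.194617
λ: 78 + 8.124/60 = 78.135400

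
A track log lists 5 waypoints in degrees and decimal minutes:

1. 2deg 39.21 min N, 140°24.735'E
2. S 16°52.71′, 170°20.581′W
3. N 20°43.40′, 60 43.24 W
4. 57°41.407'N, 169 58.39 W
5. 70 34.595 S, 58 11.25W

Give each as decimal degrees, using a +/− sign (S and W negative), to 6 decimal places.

Point 1:
  φ: 39.21′ = 0.653500°; total 2.6535000
  N → positive
  λ: 140 + 24.735/60 = 140.4122500
  E ⇒ keep positive
Point 2:
  Latitude: 16 + 52.71/60 = 16.8785000
  S → negative
  Lon: 20.581′ = 0.343017°; total 170.3430167
  W → negative
Point 3:
  Latitude: 43.4′ = 0.723333°; total 20.7233333
  N → positive
  Lon: 43.24′ = 0.720667°; total 60.7206667
  W ⇒ negate
Point 4:
  Latitude: 57 + 41.407/60 = 57.6901167
  N ⇒ keep positive
  Lon: 58.39′ = 0.973167°; total 169.9731667
  hemisphere W, so the sign is −
Point 5:
  Latitude: 70 + 34.595/60 = 70.5765833
  S ⇒ negate
  Longitude: 58 + 11.25/60 = 58.1875000
  W ⇒ negate

1. 2.653500, 140.412250
2. -16.878500, -170.343017
3. 20.723333, -60.720667
4. 57.690117, -169.973167
5. -70.576583, -58.187500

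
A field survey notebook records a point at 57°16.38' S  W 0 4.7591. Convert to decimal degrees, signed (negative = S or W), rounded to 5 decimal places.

φ: 57 + 16.38/60 = 57.273000
S ⇒ negate
Longitude: 0 + 4.7591/60 = 0.079318
W ⇒ negate

-57.27300, -0.07932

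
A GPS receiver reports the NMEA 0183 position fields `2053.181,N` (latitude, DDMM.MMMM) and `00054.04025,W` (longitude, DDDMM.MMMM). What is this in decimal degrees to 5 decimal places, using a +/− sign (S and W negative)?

20.88635, -0.90067

φ: split at 2 digits → 20° and 53.181′; 20 + 53.181/60 = 20.886350
N ⇒ keep positive
Lon: degrees = first 3 digits = 0, minutes = 54.04025; 0 + 54.04025/60 = 0.900671
W ⇒ negate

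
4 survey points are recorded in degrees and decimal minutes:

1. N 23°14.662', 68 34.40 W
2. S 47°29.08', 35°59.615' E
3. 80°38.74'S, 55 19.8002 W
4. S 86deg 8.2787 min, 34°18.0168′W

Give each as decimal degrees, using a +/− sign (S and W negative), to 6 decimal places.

Point 1:
  Latitude: 23 + 14.662/60 = 23.2443667
  N ⇒ keep positive
  Lon: 68 + 34.4/60 = 68.5733333
  hemisphere W, so the sign is −
Point 2:
  Latitude: 29.08′ = 0.484667°; total 47.4846667
  S ⇒ negate
  Longitude: 35 + 59.615/60 = 35.9935833
  E ⇒ keep positive
Point 3:
  Latitude: 38.74′ = 0.645667°; total 80.6456667
  S ⇒ negate
  Lon: 19.8002′ = 0.330003°; total 55.3300033
  hemisphere W, so the sign is −
Point 4:
  Lat: 8.2787′ = 0.137978°; total 86.1379783
  hemisphere S, so the sign is −
  Longitude: 18.0168′ = 0.300280°; total 34.3002800
  W ⇒ negate

1. 23.244367, -68.573333
2. -47.484667, 35.993583
3. -80.645667, -55.330003
4. -86.137978, -34.300280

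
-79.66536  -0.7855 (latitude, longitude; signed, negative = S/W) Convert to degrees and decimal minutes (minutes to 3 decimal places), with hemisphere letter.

Latitude is negative → S; |value| = 79.665360
Latitude: fractional part 0.665360 → 39.92160 minutes
Longitude is negative → W; |value| = 0.785500
λ: minutes = (0.785500 − 0) × 60 = 47.13000

79° 39.922′ S, 0° 47.130′ W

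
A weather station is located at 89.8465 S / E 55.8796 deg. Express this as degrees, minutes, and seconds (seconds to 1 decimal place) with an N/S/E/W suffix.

89°50′47.4″ S, 55°52′46.6″ E

φ: 0.846500 × 60 = 50.79000′ → 50′, remainder × 60 = 47.400″
Longitude: whole degrees 55; 52.77600′ → 52′ and 46.560″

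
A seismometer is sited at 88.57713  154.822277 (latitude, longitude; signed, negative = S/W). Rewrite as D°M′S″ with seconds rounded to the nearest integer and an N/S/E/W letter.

φ: whole degrees 88; 34.62780′ → 34′ and 37.67″
Longitude: whole degrees 154; 49.33662′ → 49′ and 20.20″

88°34′38″ N, 154°49′20″ E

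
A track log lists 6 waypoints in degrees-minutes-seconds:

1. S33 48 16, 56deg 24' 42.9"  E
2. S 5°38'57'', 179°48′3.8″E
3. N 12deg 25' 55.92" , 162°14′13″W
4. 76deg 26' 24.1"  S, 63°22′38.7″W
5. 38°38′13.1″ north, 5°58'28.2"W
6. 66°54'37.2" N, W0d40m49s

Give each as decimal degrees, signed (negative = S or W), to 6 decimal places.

1. -33.804444, 56.411917
2. -5.649167, 179.801056
3. 12.432200, -162.236944
4. -76.440028, -63.377417
5. 38.636972, -5.974500
6. 66.910333, -0.680278

Point 1:
  φ: 33° + 48/60 + 16/3600 = 33 + 0.800000 + 0.004444 = 33.8044444
  S → negative
  λ: 56° + 24/60 + 42.9/3600 = 56 + 0.400000 + 0.011917 = 56.4119167
  E ⇒ keep positive
Point 2:
  Latitude: 5 + 38/60 + 57/3600 = 5.6491667
  S ⇒ negate
  Lon: 179° + 48/60 + 3.8/3600 = 179 + 0.800000 + 0.001056 = 179.8010556
  E ⇒ keep positive
Point 3:
  Lat: 12 + 25/60 + 55.92/3600 = 12.4322000
  N → positive
  Longitude: 162 + 14/60 + 13/3600 = 162.2369444
  hemisphere W, so the sign is −
Point 4:
  φ: 76° + 26/60 + 24.1/3600 = 76 + 0.433333 + 0.006694 = 76.4400278
  hemisphere S, so the sign is −
  λ: 22′ + 38.7″ = 22.64500′; 63 + 22.64500/60 = 63.3774167
  W → negative
Point 5:
  Latitude: 38 + 38/60 + 13.1/3600 = 38.6369722
  N → positive
  Lon: 5° + 58/60 + 28.2/3600 = 5 + 0.966667 + 0.007833 = 5.9745000
  hemisphere W, so the sign is −
Point 6:
  Lat: 54′ + 37.2″ = 54.62000′; 66 + 54.62000/60 = 66.9103333
  N ⇒ keep positive
  λ: 0 + 40/60 + 49/3600 = 0.6802778
  W ⇒ negate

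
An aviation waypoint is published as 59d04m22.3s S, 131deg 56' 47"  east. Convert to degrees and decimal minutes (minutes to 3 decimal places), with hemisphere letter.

φ: seconds/60 = 0.37167; minutes = 4 + 0.37167 = 4.37167
Lon: seconds/60 = 0.78333; minutes = 56 + 0.78333 = 56.78333

59° 4.372′ S, 131° 56.783′ E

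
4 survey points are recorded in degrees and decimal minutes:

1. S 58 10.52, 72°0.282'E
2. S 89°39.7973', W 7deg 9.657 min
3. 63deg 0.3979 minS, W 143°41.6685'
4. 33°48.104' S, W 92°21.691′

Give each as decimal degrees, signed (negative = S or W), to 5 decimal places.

Point 1:
  Lat: 10.52′ = 0.175333°; total 58.175333
  hemisphere S, so the sign is −
  Longitude: 72 + 0.282/60 = 72.004700
  E → positive
Point 2:
  Latitude: 39.7973′ = 0.663288°; total 89.663288
  hemisphere S, so the sign is −
  Lon: 7 + 9.657/60 = 7.160950
  W ⇒ negate
Point 3:
  φ: 63 + 0.3979/60 = 63.006632
  hemisphere S, so the sign is −
  Lon: 143 + 41.6685/60 = 143.694475
  W → negative
Point 4:
  Latitude: 48.104′ = 0.801733°; total 33.801733
  S ⇒ negate
  Longitude: 21.691′ = 0.361517°; total 92.361517
  W ⇒ negate

1. -58.17533, 72.00470
2. -89.66329, -7.16095
3. -63.00663, -143.69448
4. -33.80173, -92.36152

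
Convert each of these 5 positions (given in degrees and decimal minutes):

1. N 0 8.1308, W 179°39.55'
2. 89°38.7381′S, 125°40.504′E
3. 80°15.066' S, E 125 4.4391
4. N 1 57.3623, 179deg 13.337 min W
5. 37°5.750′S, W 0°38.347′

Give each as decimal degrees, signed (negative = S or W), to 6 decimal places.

Point 1:
  Lat: 0 + 8.1308/60 = 0.1355133
  N → positive
  Longitude: 179 + 39.55/60 = 179.6591667
  W ⇒ negate
Point 2:
  Latitude: 89 + 38.7381/60 = 89.6456350
  S ⇒ negate
  λ: 40.504′ = 0.675067°; total 125.6750667
  E ⇒ keep positive
Point 3:
  φ: 15.066′ = 0.251100°; total 80.2511000
  S ⇒ negate
  Lon: 4.4391′ = 0.073985°; total 125.0739850
  E ⇒ keep positive
Point 4:
  Latitude: 57.3623′ = 0.956038°; total 1.9560383
  N → positive
  Longitude: 179 + 13.337/60 = 179.2222833
  hemisphere W, so the sign is −
Point 5:
  Latitude: 37 + 5.75/60 = 37.0958333
  S ⇒ negate
  Longitude: 38.347′ = 0.639117°; total 0.6391167
  W ⇒ negate

1. 0.135513, -179.659167
2. -89.645635, 125.675067
3. -80.251100, 125.073985
4. 1.956038, -179.222283
5. -37.095833, -0.639117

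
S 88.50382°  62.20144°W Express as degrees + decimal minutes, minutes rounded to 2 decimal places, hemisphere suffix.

Lat: minutes = (88.503820 − 88) × 60 = 30.2292
Longitude: 62° + 0.201440 × 60 = 62° 12.0864′

88° 30.23′ S, 62° 12.09′ W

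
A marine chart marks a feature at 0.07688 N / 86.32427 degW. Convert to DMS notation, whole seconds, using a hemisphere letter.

Latitude: 0.076880° → 4.61280′; 0.61280 × 60 = 36.77″
λ: 0.324270° → 19.45620′; 0.45620 × 60 = 27.37″

0°04′37″ N, 86°19′27″ W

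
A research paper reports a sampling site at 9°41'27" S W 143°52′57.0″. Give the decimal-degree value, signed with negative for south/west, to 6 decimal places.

-9.690833, -143.882500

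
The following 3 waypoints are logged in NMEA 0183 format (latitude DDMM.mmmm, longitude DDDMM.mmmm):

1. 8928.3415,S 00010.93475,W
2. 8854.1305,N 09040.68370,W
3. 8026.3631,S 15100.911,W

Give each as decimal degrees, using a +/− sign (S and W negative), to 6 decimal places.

1. -89.472358, -0.182246
2. 88.902175, -90.678062
3. -80.439385, -151.015183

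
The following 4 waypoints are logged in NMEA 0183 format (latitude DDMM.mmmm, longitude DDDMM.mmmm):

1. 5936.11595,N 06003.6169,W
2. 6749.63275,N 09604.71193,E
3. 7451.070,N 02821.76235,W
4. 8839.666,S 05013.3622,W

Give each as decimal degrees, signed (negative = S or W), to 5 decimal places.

Point 1:
  Lat: degrees = first 2 digits = 59, minutes = 36.11595; 59 + 36.11595/60 = 59.601933
  N → positive
  λ: split at 3 digits → 060° and 3.6169′; 60 + 3.6169/60 = 60.060282
  hemisphere W, so the sign is −
Point 2:
  Latitude: degrees = first 2 digits = 67, minutes = 49.63275; 67 + 49.63275/60 = 67.827213
  N ⇒ keep positive
  Longitude: split at 3 digits → 096° and 4.71193′; 96 + 4.71193/60 = 96.078532
  E → positive
Point 3:
  Latitude: split at 2 digits → 74° and 51.07′; 74 + 51.07/60 = 74.851167
  N → positive
  Longitude: degrees = first 3 digits = 28, minutes = 21.76235; 28 + 21.76235/60 = 28.362706
  W → negative
Point 4:
  Lat: degrees = first 2 digits = 88, minutes = 39.666; 88 + 39.666/60 = 88.661100
  S ⇒ negate
  Lon: degrees = first 3 digits = 50, minutes = 13.3622; 50 + 13.3622/60 = 50.222703
  W ⇒ negate

1. 59.60193, -60.06028
2. 67.82721, 96.07853
3. 74.85117, -28.36271
4. -88.66110, -50.22270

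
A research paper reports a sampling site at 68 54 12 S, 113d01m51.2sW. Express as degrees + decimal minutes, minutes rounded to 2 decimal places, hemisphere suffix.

φ: seconds/60 = 0.20000; minutes = 54 + 0.20000 = 54.2000
Longitude: seconds/60 = 0.85333; minutes = 1 + 0.85333 = 1.8533

68° 54.20′ S, 113° 1.85′ W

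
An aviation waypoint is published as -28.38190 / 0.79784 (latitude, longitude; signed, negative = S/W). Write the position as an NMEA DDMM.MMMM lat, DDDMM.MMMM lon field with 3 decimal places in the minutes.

Latitude is negative → S; |value| = 28.381900
Lat: minutes = (28.381900 − 28) × 60 = 22.91400
Longitude: 0° + 0.797840 × 60 = 0° 47.87040′

2822.914,S / 00047.870,E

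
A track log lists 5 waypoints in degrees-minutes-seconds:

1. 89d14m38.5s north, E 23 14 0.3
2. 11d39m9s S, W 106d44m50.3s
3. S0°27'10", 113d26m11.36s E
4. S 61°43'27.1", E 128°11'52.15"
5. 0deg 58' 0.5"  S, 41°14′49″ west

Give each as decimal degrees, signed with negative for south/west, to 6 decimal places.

Point 1:
  Lat: 89° + 14/60 + 38.5/3600 = 89 + 0.233333 + 0.010694 = 89.2440278
  N ⇒ keep positive
  λ: 23° + 14/60 + 0.3/3600 = 23 + 0.233333 + 0.000083 = 23.2334167
  E → positive
Point 2:
  Lat: 11° + 39/60 + 9/3600 = 11 + 0.650000 + 0.002500 = 11.6525000
  S ⇒ negate
  Lon: 44′ + 50.3″ = 44.83833′; 106 + 44.83833/60 = 106.7473056
  W ⇒ negate
Point 3:
  Lat: 0 + 27/60 + 10/3600 = 0.4527778
  hemisphere S, so the sign is −
  λ: 113° + 26/60 + 11.36/3600 = 113 + 0.433333 + 0.003156 = 113.4364889
  E ⇒ keep positive
Point 4:
  φ: 43′ + 27.1″ = 43.45167′; 61 + 43.45167/60 = 61.7241944
  S → negative
  Longitude: 11′ + 52.15″ = 11.86917′; 128 + 11.86917/60 = 128.1978194
  E → positive
Point 5:
  Latitude: 0 + 58/60 + 0.5/3600 = 0.9668056
  S → negative
  Longitude: 41° + 14/60 + 49/3600 = 41 + 0.233333 + 0.013611 = 41.2469444
  hemisphere W, so the sign is −

1. 89.244028, 23.233417
2. -11.652500, -106.747306
3. -0.452778, 113.436489
4. -61.724194, 128.197819
5. -0.966806, -41.246944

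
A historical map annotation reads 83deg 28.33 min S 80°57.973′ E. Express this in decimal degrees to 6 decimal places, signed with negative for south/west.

Lat: 83 + 28.33/60 = 83.4721667
S → negative
Lon: 57.973′ = 0.966217°; total 80.9662167
E ⇒ keep positive

-83.472167, 80.966217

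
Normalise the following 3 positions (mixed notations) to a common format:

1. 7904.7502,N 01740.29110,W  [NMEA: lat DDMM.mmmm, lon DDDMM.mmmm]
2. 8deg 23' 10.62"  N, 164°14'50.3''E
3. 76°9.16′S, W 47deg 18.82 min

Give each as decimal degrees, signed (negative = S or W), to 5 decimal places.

1. 79.07917, -17.67152
2. 8.38628, 164.24731
3. -76.15267, -47.31367

Point 1:
  Lat: split at 2 digits → 79° and 4.7502′; 79 + 4.7502/60 = 79.079170
  N ⇒ keep positive
  Lon: degrees = first 3 digits = 17, minutes = 40.2911; 17 + 40.2911/60 = 17.671518
  hemisphere W, so the sign is −
Point 2:
  φ: 8° + 23/60 + 10.62/3600 = 8 + 0.383333 + 0.002950 = 8.386283
  N ⇒ keep positive
  Longitude: 164° + 14/60 + 50.3/3600 = 164 + 0.233333 + 0.013972 = 164.247306
  E → positive
Point 3:
  φ: 9.16′ = 0.152667°; total 76.152667
  S → negative
  Lon: 47 + 18.82/60 = 47.313667
  W → negative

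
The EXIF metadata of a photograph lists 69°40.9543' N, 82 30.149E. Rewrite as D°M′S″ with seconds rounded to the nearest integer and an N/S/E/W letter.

69°40′57″ N, 82°30′9″ E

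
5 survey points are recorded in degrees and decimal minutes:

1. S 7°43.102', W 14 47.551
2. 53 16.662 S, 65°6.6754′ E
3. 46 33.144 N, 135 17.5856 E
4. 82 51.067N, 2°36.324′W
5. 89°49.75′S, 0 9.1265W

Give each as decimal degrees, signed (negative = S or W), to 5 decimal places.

Point 1:
  φ: 7 + 43.102/60 = 7.718367
  hemisphere S, so the sign is −
  λ: 47.551′ = 0.792517°; total 14.792517
  hemisphere W, so the sign is −
Point 2:
  φ: 16.662′ = 0.277700°; total 53.277700
  S ⇒ negate
  λ: 6.6754′ = 0.111257°; total 65.111257
  E ⇒ keep positive
Point 3:
  Lat: 33.144′ = 0.552400°; total 46.552400
  N → positive
  Lon: 135 + 17.5856/60 = 135.293093
  E ⇒ keep positive
Point 4:
  Latitude: 82 + 51.067/60 = 82.851117
  N → positive
  Lon: 2 + 36.324/60 = 2.605400
  W ⇒ negate
Point 5:
  φ: 89 + 49.75/60 = 89.829167
  S → negative
  λ: 9.1265′ = 0.152108°; total 0.152108
  hemisphere W, so the sign is −

1. -7.71837, -14.79252
2. -53.27770, 65.11126
3. 46.55240, 135.29309
4. 82.85112, -2.60540
5. -89.82917, -0.15211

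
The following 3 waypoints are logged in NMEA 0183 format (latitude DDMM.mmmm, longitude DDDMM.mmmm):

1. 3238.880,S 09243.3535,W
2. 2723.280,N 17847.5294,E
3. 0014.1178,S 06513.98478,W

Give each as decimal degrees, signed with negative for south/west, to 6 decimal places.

1. -32.648000, -92.722558
2. 27.388000, 178.792157
3. -0.235297, -65.233080

Point 1:
  Latitude: degrees = first 2 digits = 32, minutes = 38.88; 32 + 38.88/60 = 32.6480000
  S → negative
  Lon: split at 3 digits → 092° and 43.3535′; 92 + 43.3535/60 = 92.7225583
  hemisphere W, so the sign is −
Point 2:
  Lat: split at 2 digits → 27° and 23.28′; 27 + 23.28/60 = 27.3880000
  N → positive
  Lon: split at 3 digits → 178° and 47.5294′; 178 + 47.5294/60 = 178.7921567
  E ⇒ keep positive
Point 3:
  Latitude: degrees = first 2 digits = 0, minutes = 14.1178; 0 + 14.1178/60 = 0.2352967
  S ⇒ negate
  Longitude: split at 3 digits → 065° and 13.98478′; 65 + 13.98478/60 = 65.2330797
  W ⇒ negate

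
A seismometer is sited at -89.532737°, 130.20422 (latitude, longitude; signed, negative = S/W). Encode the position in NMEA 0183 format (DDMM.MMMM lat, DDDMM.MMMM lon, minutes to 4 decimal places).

Latitude is negative → S; |value| = 89.532737
φ: minutes = (89.532737 − 89) × 60 = 31.964220
Longitude: 130° + 0.204220 × 60 = 130° 12.253200′

8931.9642,S / 13012.2532,E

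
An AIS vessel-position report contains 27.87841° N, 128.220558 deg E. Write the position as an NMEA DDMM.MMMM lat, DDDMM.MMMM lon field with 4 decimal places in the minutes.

2752.7046,N / 12813.2335,E

φ: 27° + 0.878410 × 60 = 27° 52.704600′
Longitude: minutes = (128.220558 − 128) × 60 = 13.233480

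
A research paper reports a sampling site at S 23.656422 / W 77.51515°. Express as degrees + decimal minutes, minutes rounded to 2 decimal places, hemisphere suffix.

φ: minutes = (23.656422 − 23) × 60 = 39.3853
Lon: fractional part 0.515150 → 30.9090 minutes

23° 39.39′ S, 77° 30.91′ W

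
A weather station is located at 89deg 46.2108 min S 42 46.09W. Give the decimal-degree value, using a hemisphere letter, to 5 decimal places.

89.77018° S, 42.76817° W

Latitude: 89 + 46.2108/60 = 89.770180
λ: 46.09′ = 0.768167°; total 42.768167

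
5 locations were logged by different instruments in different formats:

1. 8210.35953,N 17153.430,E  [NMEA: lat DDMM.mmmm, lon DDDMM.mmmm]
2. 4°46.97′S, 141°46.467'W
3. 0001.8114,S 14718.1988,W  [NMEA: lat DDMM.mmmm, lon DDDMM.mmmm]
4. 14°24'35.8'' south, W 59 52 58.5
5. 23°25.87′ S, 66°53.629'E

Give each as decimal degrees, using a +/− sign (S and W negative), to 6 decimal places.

Point 1:
  Latitude: split at 2 digits → 82° and 10.35953′; 82 + 10.35953/60 = 82.1726588
  N → positive
  λ: split at 3 digits → 171° and 53.43′; 171 + 53.43/60 = 171.8905000
  E ⇒ keep positive
Point 2:
  φ: 4 + 46.97/60 = 4.7828333
  hemisphere S, so the sign is −
  Lon: 141 + 46.467/60 = 141.7744500
  W → negative
Point 3:
  φ: split at 2 digits → 00° and 1.8114′; 0 + 1.8114/60 = 0.0301900
  S → negative
  Longitude: degrees = first 3 digits = 147, minutes = 18.1988; 147 + 18.1988/60 = 147.3033133
  W → negative
Point 4:
  Latitude: 24′ + 35.8″ = 24.59667′; 14 + 24.59667/60 = 14.4099444
  S → negative
  Lon: 59° + 52/60 + 58.5/3600 = 59 + 0.866667 + 0.016250 = 59.8829167
  W ⇒ negate
Point 5:
  Latitude: 23 + 25.87/60 = 23.4311667
  hemisphere S, so the sign is −
  Longitude: 66 + 53.629/60 = 66.8938167
  E ⇒ keep positive

1. 82.172659, 171.890500
2. -4.782833, -141.774450
3. -0.030190, -147.303313
4. -14.409944, -59.882917
5. -23.431167, 66.893817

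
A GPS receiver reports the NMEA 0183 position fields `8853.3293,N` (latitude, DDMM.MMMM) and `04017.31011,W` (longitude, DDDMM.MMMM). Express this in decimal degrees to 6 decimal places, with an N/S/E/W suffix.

φ: split at 2 digits → 88° and 53.3293′; 88 + 53.3293/60 = 88.8888217
λ: split at 3 digits → 040° and 17.31011′; 40 + 17.31011/60 = 40.2885018

88.888822° N, 40.288502° W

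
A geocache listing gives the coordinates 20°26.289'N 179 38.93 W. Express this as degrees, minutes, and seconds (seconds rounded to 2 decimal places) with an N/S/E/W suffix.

Lat: fractional minutes 0.28900 × 60 = 17.3400″
Longitude: fractional minutes 0.93000 × 60 = 55.8000″

20°26′17.34″ N, 179°38′55.80″ W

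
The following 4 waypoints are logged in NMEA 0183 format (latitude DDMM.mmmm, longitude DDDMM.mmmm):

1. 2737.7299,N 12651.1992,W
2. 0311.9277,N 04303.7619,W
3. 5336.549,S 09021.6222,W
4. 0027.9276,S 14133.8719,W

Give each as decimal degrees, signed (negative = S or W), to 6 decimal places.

Point 1:
  φ: split at 2 digits → 27° and 37.7299′; 27 + 37.7299/60 = 27.6288317
  N → positive
  λ: degrees = first 3 digits = 126, minutes = 51.1992; 126 + 51.1992/60 = 126.8533200
  W ⇒ negate
Point 2:
  φ: split at 2 digits → 03° and 11.9277′; 3 + 11.9277/60 = 3.1987950
  N ⇒ keep positive
  Longitude: split at 3 digits → 043° and 3.7619′; 43 + 3.7619/60 = 43.0626983
  W → negative
Point 3:
  Latitude: split at 2 digits → 53° and 36.549′; 53 + 36.549/60 = 53.6091500
  hemisphere S, so the sign is −
  Longitude: split at 3 digits → 090° and 21.6222′; 90 + 21.6222/60 = 90.3603700
  W → negative
Point 4:
  Lat: split at 2 digits → 00° and 27.9276′; 0 + 27.9276/60 = 0.4654600
  hemisphere S, so the sign is −
  Longitude: degrees = first 3 digits = 141, minutes = 33.8719; 141 + 33.8719/60 = 141.5645317
  W ⇒ negate

1. 27.628832, -126.853320
2. 3.198795, -43.062698
3. -53.609150, -90.360370
4. -0.465460, -141.564532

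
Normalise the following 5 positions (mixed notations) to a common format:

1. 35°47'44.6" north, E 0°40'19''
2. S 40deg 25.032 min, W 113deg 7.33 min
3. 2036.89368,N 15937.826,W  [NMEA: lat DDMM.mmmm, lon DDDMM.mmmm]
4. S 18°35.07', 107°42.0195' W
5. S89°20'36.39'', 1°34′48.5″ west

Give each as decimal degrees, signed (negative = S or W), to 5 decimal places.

Point 1:
  φ: 35° + 47/60 + 44.6/3600 = 35 + 0.783333 + 0.012389 = 35.795722
  N ⇒ keep positive
  λ: 0° + 40/60 + 19/3600 = 0 + 0.666667 + 0.005278 = 0.671944
  E → positive
Point 2:
  Lat: 25.032′ = 0.417200°; total 40.417200
  hemisphere S, so the sign is −
  Longitude: 113 + 7.33/60 = 113.122167
  W ⇒ negate
Point 3:
  Lat: split at 2 digits → 20° and 36.89368′; 20 + 36.89368/60 = 20.614895
  N ⇒ keep positive
  Lon: degrees = first 3 digits = 159, minutes = 37.826; 159 + 37.826/60 = 159.630433
  W ⇒ negate
Point 4:
  Lat: 35.07′ = 0.584500°; total 18.584500
  S ⇒ negate
  Lon: 42.0195′ = 0.700325°; total 107.700325
  W ⇒ negate
Point 5:
  Latitude: 89° + 20/60 + 36.39/3600 = 89 + 0.333333 + 0.010108 = 89.343442
  S ⇒ negate
  Lon: 34′ + 48.5″ = 34.80833′; 1 + 34.80833/60 = 1.580139
  W → negative

1. 35.79572, 0.67194
2. -40.41720, -113.12217
3. 20.61489, -159.63043
4. -18.58450, -107.70033
5. -89.34344, -1.58014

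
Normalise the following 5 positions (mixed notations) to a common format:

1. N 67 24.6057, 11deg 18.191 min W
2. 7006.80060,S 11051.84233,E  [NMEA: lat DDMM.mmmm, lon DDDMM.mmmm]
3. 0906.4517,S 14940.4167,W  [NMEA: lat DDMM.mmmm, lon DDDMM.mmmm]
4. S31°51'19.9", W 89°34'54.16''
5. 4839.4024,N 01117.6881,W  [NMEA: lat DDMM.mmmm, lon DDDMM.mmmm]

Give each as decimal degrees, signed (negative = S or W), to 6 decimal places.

Point 1:
  φ: 67 + 24.6057/60 = 67.4100950
  N ⇒ keep positive
  Lon: 11 + 18.191/60 = 11.3031833
  hemisphere W, so the sign is −
Point 2:
  Lat: degrees = first 2 digits = 70, minutes = 6.8006; 70 + 6.8006/60 = 70.1133433
  S → negative
  Longitude: degrees = first 3 digits = 110, minutes = 51.84233; 110 + 51.84233/60 = 110.8640388
  E ⇒ keep positive
Point 3:
  Lat: split at 2 digits → 09° and 6.4517′; 9 + 6.4517/60 = 9.1075283
  S → negative
  Lon: split at 3 digits → 149° and 40.4167′; 149 + 40.4167/60 = 149.6736117
  W → negative
Point 4:
  Latitude: 31° + 51/60 + 19.9/3600 = 31 + 0.850000 + 0.005528 = 31.8555278
  S ⇒ negate
  Longitude: 89° + 34/60 + 54.16/3600 = 89 + 0.566667 + 0.015044 = 89.5817111
  hemisphere W, so the sign is −
Point 5:
  Lat: degrees = first 2 digits = 48, minutes = 39.4024; 48 + 39.4024/60 = 48.6567067
  N → positive
  Longitude: split at 3 digits → 011° and 17.6881′; 11 + 17.6881/60 = 11.2948017
  W ⇒ negate

1. 67.410095, -11.303183
2. -70.113343, 110.864039
3. -9.107528, -149.673612
4. -31.855528, -89.581711
5. 48.656707, -11.294802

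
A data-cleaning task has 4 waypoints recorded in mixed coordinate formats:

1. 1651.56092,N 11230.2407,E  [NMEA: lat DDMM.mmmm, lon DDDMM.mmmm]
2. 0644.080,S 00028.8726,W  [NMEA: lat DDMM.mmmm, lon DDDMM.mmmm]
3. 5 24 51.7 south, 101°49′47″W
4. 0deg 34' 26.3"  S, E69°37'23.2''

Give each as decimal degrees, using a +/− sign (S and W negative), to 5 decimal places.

1. 16.85935, 112.50401
2. -6.73467, -0.48121
3. -5.41436, -101.82972
4. -0.57397, 69.62311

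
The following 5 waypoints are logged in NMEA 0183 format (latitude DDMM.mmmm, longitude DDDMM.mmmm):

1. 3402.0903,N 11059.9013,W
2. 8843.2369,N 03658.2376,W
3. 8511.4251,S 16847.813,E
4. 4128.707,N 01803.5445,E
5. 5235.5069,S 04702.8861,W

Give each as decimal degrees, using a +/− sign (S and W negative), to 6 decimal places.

1. 34.034838, -110.998355
2. 88.720615, -36.970627
3. -85.190418, 168.796883
4. 41.478450, 18.059075
5. -52.591782, -47.048102

Point 1:
  Lat: split at 2 digits → 34° and 2.0903′; 34 + 2.0903/60 = 34.0348383
  N → positive
  Lon: split at 3 digits → 110° and 59.9013′; 110 + 59.9013/60 = 110.9983550
  hemisphere W, so the sign is −
Point 2:
  φ: degrees = first 2 digits = 88, minutes = 43.2369; 88 + 43.2369/60 = 88.7206150
  N ⇒ keep positive
  Longitude: split at 3 digits → 036° and 58.2376′; 36 + 58.2376/60 = 36.9706267
  W → negative
Point 3:
  Latitude: split at 2 digits → 85° and 11.4251′; 85 + 11.4251/60 = 85.1904183
  S → negative
  Lon: split at 3 digits → 168° and 47.813′; 168 + 47.813/60 = 168.7968833
  E → positive
Point 4:
  Latitude: split at 2 digits → 41° and 28.707′; 41 + 28.707/60 = 41.4784500
  N ⇒ keep positive
  λ: split at 3 digits → 018° and 3.5445′; 18 + 3.5445/60 = 18.0590750
  E → positive
Point 5:
  Lat: split at 2 digits → 52° and 35.5069′; 52 + 35.5069/60 = 52.5917817
  hemisphere S, so the sign is −
  Lon: degrees = first 3 digits = 47, minutes = 2.8861; 47 + 2.8861/60 = 47.0481017
  W ⇒ negate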